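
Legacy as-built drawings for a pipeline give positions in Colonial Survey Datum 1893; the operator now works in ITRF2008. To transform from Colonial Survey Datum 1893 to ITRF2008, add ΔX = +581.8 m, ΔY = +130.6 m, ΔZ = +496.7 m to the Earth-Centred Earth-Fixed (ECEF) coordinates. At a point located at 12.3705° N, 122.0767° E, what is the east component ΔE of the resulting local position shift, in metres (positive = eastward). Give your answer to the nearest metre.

At φ = 12.3705°, λ = 122.0767°: sin φ = 0.214232, cos φ = 0.976783, sin λ = 0.847338, cos λ = -0.531054.
ΔE = −sin λ·ΔX + cos λ·ΔY = −(0.847338)·(581.8) + (-0.531054)·(130.6) = -562.34 m.

ΔE = -562 m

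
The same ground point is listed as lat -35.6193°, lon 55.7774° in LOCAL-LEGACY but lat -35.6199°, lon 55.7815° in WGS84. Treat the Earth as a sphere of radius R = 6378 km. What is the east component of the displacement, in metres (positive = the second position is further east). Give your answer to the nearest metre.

ΔE = 371 m

Δφ = -35.6199° − -35.6193° = -0.0006°; Δλ = 55.7815° − 55.7774° = +0.0041°.
1° along a meridian = πR/180 = 111317 m.
ΔN = Δφ × 111317 = -66.8 m; ΔE = Δλ × 111317 × cos(-35.6193°) = +0.0041 × 111317 × 0.812905 = 371.0 m.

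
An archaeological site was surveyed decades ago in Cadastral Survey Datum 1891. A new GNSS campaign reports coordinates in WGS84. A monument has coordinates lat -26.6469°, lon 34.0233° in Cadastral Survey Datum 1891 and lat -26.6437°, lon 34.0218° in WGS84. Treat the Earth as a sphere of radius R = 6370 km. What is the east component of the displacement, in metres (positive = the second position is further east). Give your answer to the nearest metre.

Δφ = -26.6437° − -26.6469° = +0.0032°; Δλ = 34.0218° − 34.0233° = -0.0015°.
1° along a meridian = πR/180 = 111177 m.
ΔN = Δφ × 111177 = 355.8 m; ΔE = Δλ × 111177 × cos(-26.6469°) = -0.0015 × 111177 × 0.893787 = -149.1 m.

ΔE = -149 m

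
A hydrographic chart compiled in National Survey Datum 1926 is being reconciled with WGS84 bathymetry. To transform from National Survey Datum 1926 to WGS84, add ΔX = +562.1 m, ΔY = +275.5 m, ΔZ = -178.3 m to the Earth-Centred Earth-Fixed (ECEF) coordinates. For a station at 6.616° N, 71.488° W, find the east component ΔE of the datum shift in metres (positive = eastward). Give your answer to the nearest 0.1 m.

ΔE = 620.5 m

At φ = 6.616°, λ = -71.488°: sin φ = 0.115215, cos φ = 0.993341, sin λ = -0.948257, cos λ = 0.317503.
ΔE = −sin λ·ΔX + cos λ·ΔY = −(-0.948257)·(562.1) + (0.317503)·(275.5) = 620.49 m.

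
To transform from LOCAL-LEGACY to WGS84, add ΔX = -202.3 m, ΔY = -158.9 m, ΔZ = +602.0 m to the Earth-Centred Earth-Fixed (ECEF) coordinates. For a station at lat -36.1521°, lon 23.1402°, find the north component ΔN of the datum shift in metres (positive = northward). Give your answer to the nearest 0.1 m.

At φ = -36.1521°, λ = 23.1402°: sin φ = -0.589931, cos φ = 0.807454, sin λ = 0.392982, cos λ = 0.919546.
ΔN = −sin φ cos λ·ΔX − sin φ sin λ·ΔY + cos φ·ΔZ = −(-0.589931)(0.919546)(-202.3) − (-0.589931)(0.392982)(-158.9) + (0.807454)(602.0) = 339.51 m.

ΔN = 339.5 m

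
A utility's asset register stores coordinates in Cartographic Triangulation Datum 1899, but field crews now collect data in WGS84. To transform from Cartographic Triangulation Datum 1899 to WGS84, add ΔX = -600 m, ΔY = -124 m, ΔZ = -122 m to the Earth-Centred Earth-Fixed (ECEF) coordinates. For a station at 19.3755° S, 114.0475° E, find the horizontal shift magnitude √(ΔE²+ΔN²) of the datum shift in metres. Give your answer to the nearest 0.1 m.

The local east axis at (φ, λ) is (−sin λ, cos λ, 0), so ΔE = −sin(114.0475°)·(-600) + cos(114.0475°)·(-124) = 598.45 m.
The local north axis is (−sin φ cos λ, −sin φ sin λ, cos φ), giving ΔN = 81.114 − 37.568 − 115.090 = -71.54 m.
Horizontal magnitude = √(ΔE² + ΔN²) = √(598.45² + (-71.54)²) = 602.72 m.

602.7 m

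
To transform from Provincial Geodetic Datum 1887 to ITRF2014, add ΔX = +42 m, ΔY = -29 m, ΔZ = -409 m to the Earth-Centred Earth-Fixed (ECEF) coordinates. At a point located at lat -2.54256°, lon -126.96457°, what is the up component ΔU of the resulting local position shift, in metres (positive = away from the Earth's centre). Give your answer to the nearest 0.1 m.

At φ = -2.54256°, λ = -126.96457°: sin φ = -0.044361, cos φ = 0.999016, sin λ = -0.799008, cos λ = -0.601321.
ΔU = cos φ cos λ·ΔX + cos φ sin λ·ΔY + sin φ·ΔZ = (0.999016)(-0.601321)(42) + (0.999016)(-0.799008)(-29) + (-0.044361)(-409) = 16.06 m.

ΔU = 16.1 m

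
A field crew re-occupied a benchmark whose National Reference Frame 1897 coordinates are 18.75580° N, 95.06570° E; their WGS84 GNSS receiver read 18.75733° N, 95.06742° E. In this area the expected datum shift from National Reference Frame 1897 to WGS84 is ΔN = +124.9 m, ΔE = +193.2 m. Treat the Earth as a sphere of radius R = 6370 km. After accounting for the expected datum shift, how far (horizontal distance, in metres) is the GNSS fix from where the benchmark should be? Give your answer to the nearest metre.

47 m

Observed coordinate differences: Δφ = +0.00153°, Δλ = +0.00172°.
Converting to metres (1° lat = 111177 m, cos φ = 0.946898): observed ΔN = 170.1 m, observed ΔE = 181.1 m.
Subtracting the expected shift leaves a residual of 170.1 − (124.9) = 45.2 m north and 181.1 − (193.2) = -12.1 m east.
Residual distance = √(45.2² + (-12.1)²) = 46.8 m.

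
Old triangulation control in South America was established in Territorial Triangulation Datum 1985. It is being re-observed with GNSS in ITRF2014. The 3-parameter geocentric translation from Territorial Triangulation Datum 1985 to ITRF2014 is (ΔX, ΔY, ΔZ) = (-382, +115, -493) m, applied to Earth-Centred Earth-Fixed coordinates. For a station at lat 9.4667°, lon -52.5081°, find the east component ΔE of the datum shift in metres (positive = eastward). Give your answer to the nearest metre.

ΔE = -233 m

At φ = 9.4667°, λ = -52.5081°: sin φ = 0.164474, cos φ = 0.986381, sin λ = -0.793439, cos λ = 0.608649.
ΔE = −sin λ·ΔX + cos λ·ΔY = −(-0.793439)·(-382) + (0.608649)·(115) = -233.10 m.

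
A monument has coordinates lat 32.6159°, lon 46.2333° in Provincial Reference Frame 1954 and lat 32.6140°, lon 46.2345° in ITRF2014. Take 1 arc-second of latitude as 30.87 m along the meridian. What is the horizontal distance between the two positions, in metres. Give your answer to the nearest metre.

Δφ = 32.6140° − 32.6159° = -0.0019°; Δλ = 46.2345° − 46.2333° = +0.0012°.
1° of latitude = 3600 × 30.87 = 111132 m.
ΔN = Δφ × 111132 = -211.2 m; ΔE = Δλ × 111132 × cos(32.6159°) = +0.0012 × 111132 × 0.842303 = 112.3 m.
Distance = √(ΔE² + ΔN²) = √(112.3² + (-211.2)²) = 239.2 m.

239 m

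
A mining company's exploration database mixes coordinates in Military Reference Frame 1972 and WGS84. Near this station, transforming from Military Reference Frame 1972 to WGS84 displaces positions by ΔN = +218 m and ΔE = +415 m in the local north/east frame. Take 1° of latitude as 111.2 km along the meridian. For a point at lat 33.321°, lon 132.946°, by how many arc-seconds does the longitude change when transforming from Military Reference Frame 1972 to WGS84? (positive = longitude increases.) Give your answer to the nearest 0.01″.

At latitude 33.321°, cos φ = 0.835606.
1° of longitude at this latitude = 111.2 × cos φ = 92.92 km, so Δλ = 415.0 / 92919.4 = 0.0044662° = 16.078″.

Δλ = 16.08″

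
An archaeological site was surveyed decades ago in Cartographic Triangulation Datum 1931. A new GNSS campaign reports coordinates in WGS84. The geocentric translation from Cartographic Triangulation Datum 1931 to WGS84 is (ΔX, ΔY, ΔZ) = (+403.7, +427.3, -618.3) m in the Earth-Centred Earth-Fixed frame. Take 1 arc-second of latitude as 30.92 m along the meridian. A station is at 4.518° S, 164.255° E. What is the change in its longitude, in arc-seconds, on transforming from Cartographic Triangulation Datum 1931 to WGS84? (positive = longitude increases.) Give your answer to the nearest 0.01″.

Δλ = -16.90″

sin φ = -0.078772, cos φ = 0.996893, sin λ = 0.271356, cos λ = -0.962479.
East component: ΔE = −sin λ·ΔX + cos λ·ΔY = −(0.271356)(403.7) + (-0.962479)(427.3) = -520.81 m.
1° of latitude spans 3600 × 30.92 = 111312 m; at latitude φ, 1° of longitude spans that × cos φ = 110966.1 m, so Δλ = -520.81 / 110966.1 × 3600 = -16.896″.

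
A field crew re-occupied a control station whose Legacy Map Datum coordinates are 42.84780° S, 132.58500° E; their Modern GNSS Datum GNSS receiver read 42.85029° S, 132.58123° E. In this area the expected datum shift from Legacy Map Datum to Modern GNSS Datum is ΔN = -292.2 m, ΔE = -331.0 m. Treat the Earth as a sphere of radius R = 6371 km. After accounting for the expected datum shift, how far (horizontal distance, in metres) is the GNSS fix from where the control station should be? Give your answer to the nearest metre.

Observed coordinate differences: Δφ = -0.00249°, Δλ = -0.00377°.
Converting to metres (1° lat = 111195 m, cos φ = 0.733163): observed ΔN = -276.9 m, observed ΔE = -307.3 m.
Subtracting the expected shift leaves a residual of -276.9 − (-292.2) = 15.3 m north and -307.3 − (-331.0) = 23.7 m east.
Residual distance = √(15.3² + 23.7²) = 28.2 m.

28 m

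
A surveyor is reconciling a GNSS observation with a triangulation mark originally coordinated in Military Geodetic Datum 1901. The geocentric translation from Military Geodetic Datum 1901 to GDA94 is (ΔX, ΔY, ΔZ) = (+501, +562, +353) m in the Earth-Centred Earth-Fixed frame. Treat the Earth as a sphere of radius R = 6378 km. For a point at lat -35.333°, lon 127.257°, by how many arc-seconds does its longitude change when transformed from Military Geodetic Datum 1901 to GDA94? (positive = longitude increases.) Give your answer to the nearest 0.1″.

sin φ = -0.578328, cos φ = 0.815805, sin λ = 0.795928, cos λ = -0.605391.
East component: ΔE = −sin λ·ΔX + cos λ·ΔY = −(0.795928)(501) + (-0.605391)(562) = -738.99 m.
1° of latitude spans πR/180 = 111317 m; at latitude φ, 1° of longitude spans that × cos φ = 90813.0 m, so Δλ = -738.99 / 90813.0 × 3600 = -29.295″.

Δλ = -29.3″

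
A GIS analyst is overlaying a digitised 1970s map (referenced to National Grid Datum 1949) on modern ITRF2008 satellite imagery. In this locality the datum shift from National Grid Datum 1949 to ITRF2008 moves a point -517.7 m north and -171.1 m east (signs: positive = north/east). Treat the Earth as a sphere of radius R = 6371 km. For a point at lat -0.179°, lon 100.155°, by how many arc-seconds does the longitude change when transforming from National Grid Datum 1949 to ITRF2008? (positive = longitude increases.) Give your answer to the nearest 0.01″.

At latitude -0.179°, cos φ = 0.999995.
One radian of longitude at latitude φ spans R cos φ, so Δλ = ΔE / (R cos φ) = -171.1 / (6371000 × 0.999995) = -2.6856e-05 rad = -5.539″.

Δλ = -5.54″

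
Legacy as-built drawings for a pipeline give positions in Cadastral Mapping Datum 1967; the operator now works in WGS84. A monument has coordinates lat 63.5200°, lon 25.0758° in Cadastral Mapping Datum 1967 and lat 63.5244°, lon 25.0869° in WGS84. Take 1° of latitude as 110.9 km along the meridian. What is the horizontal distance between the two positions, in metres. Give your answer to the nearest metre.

734 m

Δφ = 63.5244° − 63.5200° = +0.0044°; Δλ = 25.0869° − 25.0758° = +0.0111°.
ΔN = Δφ × 110900 = 488.0 m; ΔE = Δλ × 110900 × cos(63.5200°) = +0.0111 × 110900 × 0.445885 = 548.9 m.
Distance = √(ΔE² + ΔN²) = √(548.9² + 488.0²) = 734.4 m.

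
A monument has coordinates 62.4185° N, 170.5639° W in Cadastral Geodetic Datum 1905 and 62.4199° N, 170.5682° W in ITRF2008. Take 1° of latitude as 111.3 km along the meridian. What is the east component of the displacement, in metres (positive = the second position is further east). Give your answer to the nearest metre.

Δφ = 62.4199° − 62.4185° = +0.0014°; Δλ = -170.5682° − -170.5639° = -0.0043°.
ΔN = Δφ × 111300 = 155.8 m; ΔE = Δλ × 111300 × cos(62.4185°) = -0.0043 × 111300 × 0.463010 = -221.6 m.

ΔE = -222 m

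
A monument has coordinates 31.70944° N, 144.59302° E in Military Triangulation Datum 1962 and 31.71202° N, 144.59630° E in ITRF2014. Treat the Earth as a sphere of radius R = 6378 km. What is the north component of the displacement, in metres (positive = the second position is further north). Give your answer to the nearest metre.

ΔN = 287 m

Δφ = 31.71202° − 31.70944° = +0.00258°; Δλ = 144.59630° − 144.59302° = +0.00328°.
1° along a meridian = πR/180 = 111317 m.
ΔN = Δφ × 111317 = 287.2 m; ΔE = Δλ × 111317 × cos(31.70944°) = +0.00328 × 111317 × 0.850725 = 310.6 m.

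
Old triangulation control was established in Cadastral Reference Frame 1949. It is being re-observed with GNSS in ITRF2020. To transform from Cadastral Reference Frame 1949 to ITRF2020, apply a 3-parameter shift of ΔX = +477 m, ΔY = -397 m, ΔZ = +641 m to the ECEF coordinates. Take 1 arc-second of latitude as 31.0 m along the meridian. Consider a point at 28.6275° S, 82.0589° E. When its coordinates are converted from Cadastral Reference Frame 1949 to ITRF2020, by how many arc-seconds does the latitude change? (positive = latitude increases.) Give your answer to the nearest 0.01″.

sin φ = -0.479113, cos φ = 0.877753, sin λ = 0.990411, cos λ = 0.138155.
North component: ΔN = −sin φ cos λ·ΔX − sin φ sin λ·ΔY + cos φ·ΔZ = −(-0.479113)(0.138155)(477) − (-0.479113)(0.990411)(-397) + (0.877753)(641) = 405.83 m.
1° of latitude spans 3600 × 31.00 = 111600 m, so Δφ = 405.83 / 111600 × 3600 = 13.091″.

Δφ = 13.09″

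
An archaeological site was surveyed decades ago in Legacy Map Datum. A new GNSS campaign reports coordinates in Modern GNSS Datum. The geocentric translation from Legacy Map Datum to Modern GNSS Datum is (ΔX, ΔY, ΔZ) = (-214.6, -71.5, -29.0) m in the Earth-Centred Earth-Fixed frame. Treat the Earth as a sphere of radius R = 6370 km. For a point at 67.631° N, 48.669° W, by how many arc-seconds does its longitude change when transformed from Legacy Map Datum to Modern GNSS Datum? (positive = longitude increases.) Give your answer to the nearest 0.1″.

Δλ = -17.7″

sin φ = 0.924752, cos φ = 0.380570, sin λ = -0.750907, cos λ = 0.660408.
East component: ΔE = −sin λ·ΔX + cos λ·ΔY = −(-0.750907)(-214.6) + (0.660408)(-71.5) = -208.36 m.
1° of latitude spans πR/180 = 111177 m; at latitude φ, 1° of longitude spans that × cos φ = 42310.8 m, so Δλ = -208.36 / 42310.8 × 3600 = -17.729″.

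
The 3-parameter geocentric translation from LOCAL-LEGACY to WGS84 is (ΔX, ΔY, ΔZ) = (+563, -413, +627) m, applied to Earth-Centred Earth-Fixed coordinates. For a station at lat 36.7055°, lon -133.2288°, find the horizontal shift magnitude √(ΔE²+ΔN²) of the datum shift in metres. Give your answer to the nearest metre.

887 m

At φ = 36.7055°, λ = -133.2288°: sin φ = 0.597702, cos φ = 0.801718, sin λ = -0.728624, cos λ = -0.684913.
ΔE = −sin λ·ΔX + cos λ·ΔY = −(-0.728624)·(563) + (-0.684913)·(-413) = 693.08 m.
ΔN = −sin φ cos λ·ΔX − sin φ sin λ·ΔY + cos φ·ΔZ = −(0.597702)(-0.684913)(563) − (0.597702)(-0.728624)(-413) + (0.801718)(627) = 553.29 m.
Horizontal magnitude = √(ΔE² + ΔN²) = √(693.08² + 553.29²) = 886.85 m.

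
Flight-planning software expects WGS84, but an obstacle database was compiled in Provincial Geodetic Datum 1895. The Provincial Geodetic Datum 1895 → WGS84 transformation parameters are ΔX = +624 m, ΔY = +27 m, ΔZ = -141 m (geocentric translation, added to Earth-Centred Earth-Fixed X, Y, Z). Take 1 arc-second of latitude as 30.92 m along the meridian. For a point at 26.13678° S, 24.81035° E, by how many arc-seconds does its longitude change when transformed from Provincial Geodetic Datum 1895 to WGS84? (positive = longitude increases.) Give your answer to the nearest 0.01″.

sin φ = -0.440516, cos φ = 0.897745, sin λ = 0.419616, cos λ = 0.907702.
East component: ΔE = −sin λ·ΔX + cos λ·ΔY = −(0.419616)(624) + (0.907702)(27) = -237.33 m.
1° of latitude spans 3600 × 30.92 = 111312 m; at latitude φ, 1° of longitude spans that × cos φ = 99929.8 m, so Δλ = -237.33 / 99929.8 × 3600 = -8.550″.

Δλ = -8.55″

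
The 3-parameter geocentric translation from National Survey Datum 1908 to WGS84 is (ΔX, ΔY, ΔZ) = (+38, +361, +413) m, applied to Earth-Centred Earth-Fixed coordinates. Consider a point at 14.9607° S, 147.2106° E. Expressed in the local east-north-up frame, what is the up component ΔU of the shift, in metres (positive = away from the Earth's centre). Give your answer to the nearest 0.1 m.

The local up (radial) axis is (cos φ cos λ, cos φ sin λ, sin φ), giving ΔU = -30.862 + 188.874 − 106.619 = 51.39 m.

ΔU = 51.4 m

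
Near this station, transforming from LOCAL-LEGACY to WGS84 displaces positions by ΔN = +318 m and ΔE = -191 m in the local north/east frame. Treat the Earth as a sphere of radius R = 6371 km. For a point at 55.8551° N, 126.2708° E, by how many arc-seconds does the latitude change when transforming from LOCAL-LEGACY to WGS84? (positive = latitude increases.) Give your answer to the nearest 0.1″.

On a sphere of radius R, 1 rad of latitude = R, so Δφ = ΔN / R = 318.0 / 6371000 = 4.9914e-05 rad = 10.295″.

Δφ = 10.3″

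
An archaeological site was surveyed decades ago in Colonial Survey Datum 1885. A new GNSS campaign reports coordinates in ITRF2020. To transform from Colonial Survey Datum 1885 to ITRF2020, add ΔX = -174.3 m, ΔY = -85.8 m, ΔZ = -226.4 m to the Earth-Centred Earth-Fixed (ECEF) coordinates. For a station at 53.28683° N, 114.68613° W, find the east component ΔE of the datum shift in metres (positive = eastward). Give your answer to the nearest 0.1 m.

At φ = 53.28683°, λ = -114.68613°: sin φ = 0.801638, cos φ = 0.597809, sin λ = -0.908609, cos λ = -0.417647.
ΔE = −sin λ·ΔX + cos λ·ΔY = −(-0.908609)·(-174.3) + (-0.417647)·(-85.8) = -122.54 m.

ΔE = -122.5 m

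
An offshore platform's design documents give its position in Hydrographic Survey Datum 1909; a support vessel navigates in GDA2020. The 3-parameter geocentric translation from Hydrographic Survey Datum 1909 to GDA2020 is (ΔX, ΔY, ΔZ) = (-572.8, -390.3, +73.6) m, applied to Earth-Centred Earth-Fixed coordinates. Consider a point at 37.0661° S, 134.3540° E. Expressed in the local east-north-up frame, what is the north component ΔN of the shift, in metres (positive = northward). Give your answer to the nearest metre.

ΔN = 132 m

At φ = -37.0661°, λ = 134.3540°: sin φ = -0.602736, cos φ = 0.797941, sin λ = 0.715034, cos λ = -0.699089.
ΔN = −sin φ cos λ·ΔX − sin φ sin λ·ΔY + cos φ·ΔZ = −(-0.602736)(-0.699089)(-572.8) − (-0.602736)(0.715034)(-390.3) + (0.797941)(73.6) = 131.88 m.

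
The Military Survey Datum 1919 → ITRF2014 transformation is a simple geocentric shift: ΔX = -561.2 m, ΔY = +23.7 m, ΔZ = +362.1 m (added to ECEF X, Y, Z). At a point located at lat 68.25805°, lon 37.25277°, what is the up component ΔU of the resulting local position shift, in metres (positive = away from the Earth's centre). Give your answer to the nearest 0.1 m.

ΔU = 176.2 m

At φ = 68.25805°, λ = 37.25277°: sin φ = 0.928862, cos φ = 0.370427, sin λ = 0.605332, cos λ = 0.795973.
ΔU = cos φ cos λ·ΔX + cos φ sin λ·ΔY + sin φ·ΔZ = (0.370427)(0.795973)(-561.2) + (0.370427)(0.605332)(23.7) + (0.928862)(362.1) = 176.19 m.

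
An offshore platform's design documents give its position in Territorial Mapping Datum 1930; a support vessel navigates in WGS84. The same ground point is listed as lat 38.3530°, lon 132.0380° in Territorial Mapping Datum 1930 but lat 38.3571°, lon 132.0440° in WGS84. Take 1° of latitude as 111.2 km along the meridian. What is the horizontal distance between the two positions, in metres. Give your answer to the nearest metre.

Δφ = 38.3571° − 38.3530° = +0.0041°; Δλ = 132.0440° − 132.0380° = +0.0060°.
ΔN = Δφ × 111200 = 455.9 m; ΔE = Δλ × 111200 × cos(38.3530°) = +0.0060 × 111200 × 0.784203 = 523.2 m.
Distance = √(ΔE² + ΔN²) = √(523.2² + 455.9²) = 694.0 m.

694 m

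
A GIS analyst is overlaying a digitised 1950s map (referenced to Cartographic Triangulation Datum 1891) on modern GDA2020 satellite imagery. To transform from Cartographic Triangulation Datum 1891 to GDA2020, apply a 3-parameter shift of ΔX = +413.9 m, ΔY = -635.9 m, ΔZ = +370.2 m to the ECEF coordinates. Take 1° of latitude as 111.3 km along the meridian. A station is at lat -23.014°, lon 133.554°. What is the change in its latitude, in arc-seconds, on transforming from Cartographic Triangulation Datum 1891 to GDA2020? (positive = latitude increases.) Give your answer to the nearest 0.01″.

Δφ = 1.59″

sin φ = -0.390956, cos φ = 0.920409, sin λ = 0.724725, cos λ = -0.689038.
North component: ΔN = −sin φ cos λ·ΔX − sin φ sin λ·ΔY + cos φ·ΔZ = −(-0.390956)(-0.689038)(413.9) − (-0.390956)(0.724725)(-635.9) + (0.920409)(370.2) = 49.06 m.
1° of latitude spans 111300 m, so Δφ = 49.06 / 111300 × 3600 = 1.587″.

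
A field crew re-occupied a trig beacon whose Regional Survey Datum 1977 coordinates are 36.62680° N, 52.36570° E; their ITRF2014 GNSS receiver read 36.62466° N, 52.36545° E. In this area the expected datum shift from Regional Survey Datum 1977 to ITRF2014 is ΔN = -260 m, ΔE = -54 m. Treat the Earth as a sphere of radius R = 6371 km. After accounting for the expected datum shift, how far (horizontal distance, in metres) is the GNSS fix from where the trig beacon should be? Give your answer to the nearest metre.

Observed coordinate differences: Δφ = -0.00214°, Δλ = -0.00025°.
Converting to metres (1° lat = 111195 m, cos φ = 0.802539): observed ΔN = -238.0 m, observed ΔE = -22.3 m.
Subtracting the expected shift leaves a residual of -238.0 − (-260) = 22.0 m north and -22.3 − (-54) = 31.7 m east.
Residual distance = √(22.0² + 31.7²) = 38.6 m.

39 m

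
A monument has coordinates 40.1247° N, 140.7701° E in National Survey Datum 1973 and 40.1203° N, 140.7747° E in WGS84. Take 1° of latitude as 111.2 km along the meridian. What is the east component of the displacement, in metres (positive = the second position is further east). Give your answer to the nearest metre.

Δφ = 40.1203° − 40.1247° = -0.0044°; Δλ = 140.7747° − 140.7701° = +0.0046°.
ΔN = Δφ × 111200 = -489.3 m; ΔE = Δλ × 111200 × cos(40.1247°) = +0.0046 × 111200 × 0.764644 = 391.1 m.

ΔE = 391 m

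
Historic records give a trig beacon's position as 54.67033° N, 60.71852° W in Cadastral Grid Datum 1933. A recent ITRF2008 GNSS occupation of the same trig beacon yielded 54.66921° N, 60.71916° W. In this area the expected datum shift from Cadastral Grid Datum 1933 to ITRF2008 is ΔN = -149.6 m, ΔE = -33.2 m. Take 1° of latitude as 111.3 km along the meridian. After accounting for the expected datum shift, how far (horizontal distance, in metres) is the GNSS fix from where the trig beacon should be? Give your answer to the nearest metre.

26 m

Observed coordinate differences: Δφ = -0.00112°, Δλ = -0.00064°.
Converting to metres (1° lat = 111300 m, cos φ = 0.578280): observed ΔN = -124.7 m, observed ΔE = -41.2 m.
Subtracting the expected shift leaves a residual of -124.7 − (-149.6) = 24.9 m north and -41.2 − (-33.2) = -8.0 m east.
Residual distance = √(24.9² + (-8.0)²) = 26.2 m.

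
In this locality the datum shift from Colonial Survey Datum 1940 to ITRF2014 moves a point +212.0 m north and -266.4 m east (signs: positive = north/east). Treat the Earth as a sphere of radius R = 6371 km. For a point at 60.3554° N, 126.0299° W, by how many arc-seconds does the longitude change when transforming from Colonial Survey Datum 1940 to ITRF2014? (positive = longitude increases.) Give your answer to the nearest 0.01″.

Δλ = -17.44″

At latitude 60.3554°, cos φ = 0.494619.
One radian of longitude at latitude φ spans R cos φ, so Δλ = ΔE / (R cos φ) = -266.4 / (6371000 × 0.494619) = -8.4539e-05 rad = -17.437″.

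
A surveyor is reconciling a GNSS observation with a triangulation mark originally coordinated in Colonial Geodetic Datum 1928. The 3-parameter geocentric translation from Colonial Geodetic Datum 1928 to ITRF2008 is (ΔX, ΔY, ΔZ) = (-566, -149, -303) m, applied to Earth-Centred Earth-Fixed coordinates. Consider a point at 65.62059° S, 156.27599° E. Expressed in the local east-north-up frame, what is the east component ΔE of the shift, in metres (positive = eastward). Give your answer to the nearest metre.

At φ = -65.62059°, λ = 156.27599°: sin φ = -0.910832, cos φ = 0.412777, sin λ = 0.402331, cos λ = -0.915494.
ΔE = −sin λ·ΔX + cos λ·ΔY = −(0.402331)·(-566) + (-0.915494)·(-149) = 364.13 m.

ΔE = 364 m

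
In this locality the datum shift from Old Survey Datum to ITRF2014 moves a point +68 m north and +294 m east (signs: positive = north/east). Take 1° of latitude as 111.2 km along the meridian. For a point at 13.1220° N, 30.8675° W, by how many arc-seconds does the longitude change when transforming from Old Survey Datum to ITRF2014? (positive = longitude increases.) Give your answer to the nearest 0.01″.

At latitude 13.1220°, cos φ = 0.973889.
1° of longitude at this latitude = 111.2 × cos φ = 108.30 km, so Δλ = 294.0 / 108296.4 = 0.0027148° = 9.773″.

Δλ = 9.77″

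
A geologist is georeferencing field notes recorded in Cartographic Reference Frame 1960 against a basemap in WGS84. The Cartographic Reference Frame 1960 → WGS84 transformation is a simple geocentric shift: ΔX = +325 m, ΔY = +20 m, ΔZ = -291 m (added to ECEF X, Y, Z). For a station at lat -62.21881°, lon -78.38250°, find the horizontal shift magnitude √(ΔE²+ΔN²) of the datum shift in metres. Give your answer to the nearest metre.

At φ = -62.21881°, λ = -78.38250°: sin φ = -0.884734, cos φ = 0.466096, sin λ = -0.979514, cos λ = 0.201377.
ΔE = −sin λ·ΔX + cos λ·ΔY = −(-0.979514)·(325) + (0.201377)·(20) = 322.37 m.
ΔN = −sin φ cos λ·ΔX − sin φ sin λ·ΔY + cos φ·ΔZ = −(-0.884734)(0.201377)(325) − (-0.884734)(-0.979514)(20) + (0.466096)(-291) = -95.06 m.
Horizontal magnitude = √(ΔE² + ΔN²) = √(322.37² + (-95.06)²) = 336.09 m.

336 m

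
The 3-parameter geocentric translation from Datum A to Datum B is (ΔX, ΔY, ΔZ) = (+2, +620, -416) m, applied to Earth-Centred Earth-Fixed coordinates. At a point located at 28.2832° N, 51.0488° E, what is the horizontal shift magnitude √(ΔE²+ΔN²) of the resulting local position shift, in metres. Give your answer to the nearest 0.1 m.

710.8 m

At φ = 28.2832°, λ = 51.0488°: sin φ = 0.473830, cos φ = 0.880616, sin λ = 0.777682, cos λ = 0.628658.
ΔE = −sin λ·ΔX + cos λ·ΔY = −(0.777682)·(2) + (0.628658)·(620) = 388.21 m.
ΔN = −sin φ cos λ·ΔX − sin φ sin λ·ΔY + cos φ·ΔZ = −(0.473830)(0.628658)(2) − (0.473830)(0.777682)(620) + (0.880616)(-416) = -595.40 m.
Horizontal magnitude = √(ΔE² + ΔN²) = √(388.21² + (-595.40)²) = 710.78 m.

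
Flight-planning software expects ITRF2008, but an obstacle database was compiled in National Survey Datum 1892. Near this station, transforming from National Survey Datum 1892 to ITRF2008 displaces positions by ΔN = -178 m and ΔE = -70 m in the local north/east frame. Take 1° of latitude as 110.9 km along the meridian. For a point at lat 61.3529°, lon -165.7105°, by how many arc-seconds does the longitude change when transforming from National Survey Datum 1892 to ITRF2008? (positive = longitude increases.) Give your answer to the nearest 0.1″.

At latitude 61.3529°, cos φ = 0.479413.
1° of longitude at this latitude = 110.9 × cos φ = 53.17 km, so Δλ = -70.0 / 53167.0 = -0.0013166° = -4.740″.

Δλ = -4.7″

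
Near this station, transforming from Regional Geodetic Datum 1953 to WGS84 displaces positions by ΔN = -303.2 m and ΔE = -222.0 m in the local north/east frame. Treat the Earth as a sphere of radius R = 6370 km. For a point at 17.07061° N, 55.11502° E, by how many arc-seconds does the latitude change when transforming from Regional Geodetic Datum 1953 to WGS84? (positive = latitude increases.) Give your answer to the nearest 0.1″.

On a sphere of radius R, 1 rad of latitude = R, so Δφ = ΔN / R = -303.2 / 6370000 = -4.7598e-05 rad = -9.818″.

Δφ = -9.8″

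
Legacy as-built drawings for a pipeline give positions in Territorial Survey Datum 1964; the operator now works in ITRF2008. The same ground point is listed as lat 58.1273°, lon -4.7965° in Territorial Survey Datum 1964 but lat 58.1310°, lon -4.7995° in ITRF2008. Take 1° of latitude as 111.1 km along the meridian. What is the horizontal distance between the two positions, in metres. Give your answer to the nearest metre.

447 m

Δφ = 58.1310° − 58.1273° = +0.0037°; Δλ = -4.7995° − -4.7965° = -0.0030°.
ΔN = Δφ × 111100 = 411.1 m; ΔE = Δλ × 111100 × cos(58.1273°) = -0.0030 × 111100 × 0.528034 = -176.0 m.
Distance = √(ΔE² + ΔN²) = √((-176.0)² + 411.1²) = 447.2 m.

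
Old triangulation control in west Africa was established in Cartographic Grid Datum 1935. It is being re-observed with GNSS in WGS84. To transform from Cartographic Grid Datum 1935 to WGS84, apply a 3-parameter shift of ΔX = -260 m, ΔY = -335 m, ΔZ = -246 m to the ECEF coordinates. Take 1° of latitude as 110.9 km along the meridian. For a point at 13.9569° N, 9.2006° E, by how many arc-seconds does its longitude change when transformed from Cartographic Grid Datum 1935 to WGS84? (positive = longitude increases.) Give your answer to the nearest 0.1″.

Δλ = -9.7″

sin φ = 0.241192, cos φ = 0.970477, sin λ = 0.159892, cos λ = 0.987135.
East component: ΔE = −sin λ·ΔX + cos λ·ΔY = −(0.159892)(-260) + (0.987135)(-335) = -289.12 m.
1° of latitude spans 110900 m; at latitude φ, 1° of longitude spans that × cos φ = 107625.9 m, so Δλ = -289.12 / 107625.9 × 3600 = -9.671″.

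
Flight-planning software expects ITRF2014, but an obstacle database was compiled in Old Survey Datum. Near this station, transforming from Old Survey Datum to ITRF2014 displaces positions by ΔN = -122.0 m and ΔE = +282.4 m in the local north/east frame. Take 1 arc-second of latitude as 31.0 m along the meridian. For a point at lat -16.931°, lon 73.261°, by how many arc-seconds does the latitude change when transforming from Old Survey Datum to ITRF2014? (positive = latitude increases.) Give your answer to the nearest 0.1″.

1″ of latitude = 31.00 m, so Δφ = -122.0 / 31.00 = -3.935″.

Δφ = -3.9″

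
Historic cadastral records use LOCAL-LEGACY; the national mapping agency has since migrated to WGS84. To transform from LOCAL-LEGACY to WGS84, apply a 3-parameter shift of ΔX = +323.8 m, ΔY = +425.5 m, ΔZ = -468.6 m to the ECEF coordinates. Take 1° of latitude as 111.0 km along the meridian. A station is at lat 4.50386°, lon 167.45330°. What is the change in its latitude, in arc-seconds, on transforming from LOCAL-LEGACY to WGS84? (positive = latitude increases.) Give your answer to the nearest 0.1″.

sin φ = 0.078526, cos φ = 0.996912, sin λ = 0.217235, cos λ = -0.976119.
North component: ΔN = −sin φ cos λ·ΔX − sin φ sin λ·ΔY + cos φ·ΔZ = −(0.078526)(-0.976119)(323.8) − (0.078526)(0.217235)(425.5) + (0.996912)(-468.6) = -449.59 m.
1° of latitude spans 111000 m, so Δφ = -449.59 / 111000 × 3600 = -14.581″.

Δφ = -14.6″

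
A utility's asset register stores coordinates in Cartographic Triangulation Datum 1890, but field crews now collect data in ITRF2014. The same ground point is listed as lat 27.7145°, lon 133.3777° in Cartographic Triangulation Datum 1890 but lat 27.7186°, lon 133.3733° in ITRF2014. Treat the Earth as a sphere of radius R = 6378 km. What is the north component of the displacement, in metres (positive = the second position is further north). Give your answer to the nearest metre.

ΔN = 456 m

Δφ = 27.7186° − 27.7145° = +0.0041°; Δλ = 133.3733° − 133.3777° = -0.0044°.
1° along a meridian = πR/180 = 111317 m.
ΔN = Δφ × 111317 = 456.4 m; ΔE = Δλ × 111317 × cos(27.7145°) = -0.0044 × 111317 × 0.885276 = -433.6 m.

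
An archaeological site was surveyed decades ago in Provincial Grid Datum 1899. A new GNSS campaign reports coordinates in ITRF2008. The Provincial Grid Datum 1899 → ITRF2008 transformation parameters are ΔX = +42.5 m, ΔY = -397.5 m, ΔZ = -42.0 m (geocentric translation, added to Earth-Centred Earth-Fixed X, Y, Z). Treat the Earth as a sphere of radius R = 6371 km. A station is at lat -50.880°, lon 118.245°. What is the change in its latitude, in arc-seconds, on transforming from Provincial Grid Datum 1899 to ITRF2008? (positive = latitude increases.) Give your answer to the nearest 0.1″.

sin φ = -0.775826, cos φ = 0.630947, sin λ = 0.880932, cos λ = -0.473243.
North component: ΔN = −sin φ cos λ·ΔX − sin φ sin λ·ΔY + cos φ·ΔZ = −(-0.775826)(-0.473243)(42.5) − (-0.775826)(0.880932)(-397.5) + (0.630947)(-42.0) = -313.78 m.
1° of latitude spans πR/180 = 111195 m, so Δφ = -313.78 / 111195 × 3600 = -10.159″.

Δφ = -10.2″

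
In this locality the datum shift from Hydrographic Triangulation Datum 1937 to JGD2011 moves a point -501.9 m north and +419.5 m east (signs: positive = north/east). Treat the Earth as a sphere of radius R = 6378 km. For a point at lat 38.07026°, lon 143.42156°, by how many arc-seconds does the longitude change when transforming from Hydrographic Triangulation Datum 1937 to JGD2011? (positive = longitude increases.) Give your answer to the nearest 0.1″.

At latitude 38.07026°, cos φ = 0.787255.
One radian of longitude at latitude φ spans R cos φ, so Δλ = ΔE / (R cos φ) = 419.5 / (6378000 × 0.787255) = 8.3547e-05 rad = 17.233″.

Δλ = 17.2″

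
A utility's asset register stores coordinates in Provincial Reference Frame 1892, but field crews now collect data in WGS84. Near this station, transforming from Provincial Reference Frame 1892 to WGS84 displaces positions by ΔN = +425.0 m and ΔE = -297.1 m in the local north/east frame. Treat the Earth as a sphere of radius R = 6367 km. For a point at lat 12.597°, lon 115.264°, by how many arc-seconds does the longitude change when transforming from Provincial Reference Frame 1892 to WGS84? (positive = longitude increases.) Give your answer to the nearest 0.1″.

At latitude 12.597°, cos φ = 0.975928.
One radian of longitude at latitude φ spans R cos φ, so Δλ = ΔE / (R cos φ) = -297.1 / (6367000 × 0.975928) = -4.7813e-05 rad = -9.862″.

Δλ = -9.9″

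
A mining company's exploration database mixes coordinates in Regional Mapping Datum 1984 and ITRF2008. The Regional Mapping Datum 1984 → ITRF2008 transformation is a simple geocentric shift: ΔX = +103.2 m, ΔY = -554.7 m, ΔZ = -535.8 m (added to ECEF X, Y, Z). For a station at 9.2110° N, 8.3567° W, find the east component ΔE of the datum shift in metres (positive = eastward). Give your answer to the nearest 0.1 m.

At φ = 9.2110°, λ = -8.3567°: sin φ = 0.160071, cos φ = 0.987106, sin λ = -0.145335, cos λ = 0.989382.
ΔE = −sin λ·ΔX + cos λ·ΔY = −(-0.145335)·(103.2) + (0.989382)·(-554.7) = -533.81 m.

ΔE = -533.8 m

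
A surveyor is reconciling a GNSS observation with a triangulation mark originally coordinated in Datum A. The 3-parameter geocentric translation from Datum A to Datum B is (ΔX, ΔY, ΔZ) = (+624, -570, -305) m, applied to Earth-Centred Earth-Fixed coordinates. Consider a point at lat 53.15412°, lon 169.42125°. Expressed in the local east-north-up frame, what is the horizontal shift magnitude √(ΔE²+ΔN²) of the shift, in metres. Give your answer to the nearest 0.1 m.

At φ = 53.15412°, λ = 169.42125°: sin φ = 0.800251, cos φ = 0.599665, sin λ = 0.183587, cos λ = -0.983004.
ΔE = −sin λ·ΔX + cos λ·ΔY = −(0.183587)·(624) + (-0.983004)·(-570) = 445.75 m.
ΔN = −sin φ cos λ·ΔX − sin φ sin λ·ΔY + cos φ·ΔZ = −(0.800251)(-0.983004)(624) − (0.800251)(0.183587)(-570) + (0.599665)(-305) = 391.71 m.
Horizontal magnitude = √(ΔE² + ΔN²) = √(445.75² + 391.71²) = 593.41 m.

593.4 m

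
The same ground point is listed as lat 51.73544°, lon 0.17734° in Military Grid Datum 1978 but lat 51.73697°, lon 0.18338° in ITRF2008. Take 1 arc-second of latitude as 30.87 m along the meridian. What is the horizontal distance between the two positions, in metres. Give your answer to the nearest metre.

449 m

Δφ = 51.73697° − 51.73544° = +0.00153°; Δλ = 0.18338° − 0.17734° = +0.00604°.
1° of latitude = 3600 × 30.87 = 111132 m.
ΔN = Δφ × 111132 = 170.0 m; ΔE = Δλ × 111132 × cos(51.73544°) = +0.00604 × 111132 × 0.619293 = 415.7 m.
Distance = √(ΔE² + ΔN²) = √(415.7² + 170.0²) = 449.1 m.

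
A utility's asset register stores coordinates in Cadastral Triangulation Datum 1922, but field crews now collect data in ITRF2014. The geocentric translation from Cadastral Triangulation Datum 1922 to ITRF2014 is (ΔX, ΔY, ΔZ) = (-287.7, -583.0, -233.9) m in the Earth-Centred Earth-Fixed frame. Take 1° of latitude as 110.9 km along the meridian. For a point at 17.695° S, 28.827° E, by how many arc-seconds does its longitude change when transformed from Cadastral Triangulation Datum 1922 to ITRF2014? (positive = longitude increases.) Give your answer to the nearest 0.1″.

Δλ = -12.7″

sin φ = -0.303950, cos φ = 0.952688, sin λ = 0.482167, cos λ = 0.876080.
East component: ΔE = −sin λ·ΔX + cos λ·ΔY = −(0.482167)(-287.7) + (0.876080)(-583.0) = -372.04 m.
1° of latitude spans 110900 m; at latitude φ, 1° of longitude spans that × cos φ = 105653.1 m, so Δλ = -372.04 / 105653.1 × 3600 = -12.677″.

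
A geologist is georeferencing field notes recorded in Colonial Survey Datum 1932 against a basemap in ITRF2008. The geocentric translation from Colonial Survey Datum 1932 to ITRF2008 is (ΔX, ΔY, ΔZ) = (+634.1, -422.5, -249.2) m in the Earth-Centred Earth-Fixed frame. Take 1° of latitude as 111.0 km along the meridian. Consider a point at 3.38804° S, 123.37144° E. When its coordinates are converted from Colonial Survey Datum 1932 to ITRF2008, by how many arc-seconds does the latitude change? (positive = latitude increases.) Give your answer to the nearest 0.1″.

Δφ = -9.4″

sin φ = -0.059098, cos φ = 0.998252, sin λ = 0.835122, cos λ = -0.550065.
North component: ΔN = −sin φ cos λ·ΔX − sin φ sin λ·ΔY + cos φ·ΔZ = −(-0.059098)(-0.550065)(634.1) − (-0.059098)(0.835122)(-422.5) + (0.998252)(-249.2) = -290.23 m.
1° of latitude spans 111000 m, so Δφ = -290.23 / 111000 × 3600 = -9.413″.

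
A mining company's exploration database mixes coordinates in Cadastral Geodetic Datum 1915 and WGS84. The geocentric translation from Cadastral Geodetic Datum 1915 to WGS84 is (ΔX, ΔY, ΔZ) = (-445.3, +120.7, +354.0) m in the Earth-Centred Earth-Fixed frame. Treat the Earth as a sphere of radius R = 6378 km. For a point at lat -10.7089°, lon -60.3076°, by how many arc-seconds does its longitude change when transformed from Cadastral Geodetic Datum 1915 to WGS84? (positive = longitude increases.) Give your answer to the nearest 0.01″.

Δλ = -10.76″

sin φ = -0.185819, cos φ = 0.982584, sin λ = -0.868697, cos λ = 0.495343.
East component: ΔE = −sin λ·ΔX + cos λ·ΔY = −(-0.868697)(-445.3) + (0.495343)(120.7) = -327.04 m.
1° of latitude spans πR/180 = 111317 m; at latitude φ, 1° of longitude spans that × cos φ = 109378.4 m, so Δλ = -327.04 / 109378.4 × 3600 = -10.764″.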